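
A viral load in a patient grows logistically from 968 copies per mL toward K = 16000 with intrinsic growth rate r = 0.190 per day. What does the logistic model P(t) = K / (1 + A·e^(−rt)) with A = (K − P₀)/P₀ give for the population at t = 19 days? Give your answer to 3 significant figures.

≈ 11,300 copies per mL

A = (16000 − 968)/968 = 15.52893
P(19) = 16000 / (1 + 15.52893·e^(−0.19·19)) = 16000 / (1 + 15.52893·0.027052)
= 16000 / 1.42009 ≈ 11266.92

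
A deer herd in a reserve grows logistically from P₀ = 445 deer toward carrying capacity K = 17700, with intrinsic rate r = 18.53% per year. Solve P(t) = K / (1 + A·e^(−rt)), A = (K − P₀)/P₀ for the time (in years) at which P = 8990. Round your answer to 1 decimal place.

A = (17700 − 445)/445 = 38.77528
8990 = 17700/(1 + 38.77528·e^(−0.1853t)) → 1 + 38.77528·e^(−0.1853t) = 1.96885
e^(−0.1853t) = 0.024986 → t = ln(40.02179)/0.1853 = 3.68942/0.1853

t ≈ 19.9 years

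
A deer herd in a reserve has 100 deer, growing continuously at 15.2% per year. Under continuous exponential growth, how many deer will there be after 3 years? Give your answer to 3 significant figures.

P(3) = 100 · e^(0.152·3) = 100 · e^(0.456)
= 100 · 1.57775 ≈ 157.78

≈ 158 deer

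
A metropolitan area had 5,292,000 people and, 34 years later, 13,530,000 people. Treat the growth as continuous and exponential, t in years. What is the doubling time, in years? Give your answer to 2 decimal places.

r = ln(13530000/5292000) / 34 = ln(2.55669) / 34 ≈ 0.027609 per year
doubling time = ln 2 / |r| = 0.69315 / 0.027609

doubling time ≈ 25.11 years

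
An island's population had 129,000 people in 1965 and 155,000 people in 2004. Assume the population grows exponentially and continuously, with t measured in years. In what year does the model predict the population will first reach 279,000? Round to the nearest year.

year 2129

r = ln(155000/129000) / 39 = 0.18361/39 ≈ 0.004708 per year
t = ln(279000/129000) / r = 0.7714/0.004708 ≈ 163.85 years after 1965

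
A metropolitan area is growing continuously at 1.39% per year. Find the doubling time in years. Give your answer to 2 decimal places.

doubling time = ln(2) / |r| = 0.69315 / 0.0139

doubling time ≈ 49.87 years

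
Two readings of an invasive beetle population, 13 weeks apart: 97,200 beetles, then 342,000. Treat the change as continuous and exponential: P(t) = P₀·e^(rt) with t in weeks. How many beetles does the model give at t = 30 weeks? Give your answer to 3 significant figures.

r = ln(342000/97200) / 13 ≈ 0.096772 per week
P(30) = 97200 · e^(0.096772·30) = 97200 · 18.23184 ≈ 1772134.45

≈ 1,770,000 beetles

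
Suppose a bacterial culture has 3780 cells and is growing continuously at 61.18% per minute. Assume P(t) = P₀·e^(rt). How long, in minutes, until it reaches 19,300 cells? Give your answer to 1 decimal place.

19300 = 3780 · e^(0.6118·t)
t = ln(19300/3780) / 0.6118 = ln(5.10582) / 0.6118 = 1.63038 / 0.6118

t ≈ 2.7 minutes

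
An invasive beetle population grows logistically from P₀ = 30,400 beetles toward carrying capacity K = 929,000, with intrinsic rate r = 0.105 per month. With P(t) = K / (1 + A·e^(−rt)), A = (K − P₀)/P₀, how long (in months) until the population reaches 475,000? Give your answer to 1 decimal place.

t ≈ 32.7 months

A = (929000 − 30400)/30400 = 29.55921
475000 = 929000/(1 + 29.55921·e^(−0.105t)) → 1 + 29.55921·e^(−0.105t) = 1.95579
e^(−0.105t) = 0.032335 → t = ln(30.92649)/0.105 = 3.43161/0.105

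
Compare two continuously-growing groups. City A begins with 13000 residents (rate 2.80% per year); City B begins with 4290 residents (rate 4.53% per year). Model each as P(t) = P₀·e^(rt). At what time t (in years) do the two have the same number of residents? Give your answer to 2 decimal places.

13000·e^(0.028t) = 4290·e^(0.0453t)
13000/4290 = e^((0.0453 − 0.028)t) → ln(3.0303) = 0.0173·t
t = 1.10866 / 0.0173

t ≈ 64.08 years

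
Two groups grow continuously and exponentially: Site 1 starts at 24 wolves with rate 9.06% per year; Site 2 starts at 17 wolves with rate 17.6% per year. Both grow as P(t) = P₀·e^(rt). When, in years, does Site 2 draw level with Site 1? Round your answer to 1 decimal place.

t ≈ 4.0 years

24·e^(0.0906t) = 17·e^(0.176t)
24/17 = e^((0.176 − 0.0906)t) → ln(1.41176) = 0.0854·t
t = 0.34484 / 0.0854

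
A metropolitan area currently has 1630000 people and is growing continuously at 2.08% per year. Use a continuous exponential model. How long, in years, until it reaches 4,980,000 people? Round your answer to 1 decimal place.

t ≈ 53.7 years

4980000 = 1630000 · e^(0.0208·t)
t = ln(4980000/1630000) / 0.0208 = ln(3.05521) / 0.0208 = 1.11685 / 0.0208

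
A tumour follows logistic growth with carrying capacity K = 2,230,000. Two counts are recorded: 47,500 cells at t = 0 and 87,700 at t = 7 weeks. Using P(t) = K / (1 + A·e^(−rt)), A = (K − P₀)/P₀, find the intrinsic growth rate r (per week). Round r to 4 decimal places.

A = (2230000 − 47500)/47500 = 45.94737
87700 = 2230000/(1 + 45.94737·e^(−r·7)) → e^(−7r) = (25.42759 − 1)/45.94737 = 0.531643
r = −ln(0.531643)/7 = 0.63178/7

r ≈ 0.0903 per week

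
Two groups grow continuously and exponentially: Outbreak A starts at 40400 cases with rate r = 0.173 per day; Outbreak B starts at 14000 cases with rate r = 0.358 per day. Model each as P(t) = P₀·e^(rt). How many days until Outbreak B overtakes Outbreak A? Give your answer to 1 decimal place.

40400·e^(0.173t) = 14000·e^(0.358t)
40400/14000 = e^((0.358 − 0.173)t) → ln(2.88571) = 0.185·t
t = 1.05977 / 0.185

t ≈ 5.7 days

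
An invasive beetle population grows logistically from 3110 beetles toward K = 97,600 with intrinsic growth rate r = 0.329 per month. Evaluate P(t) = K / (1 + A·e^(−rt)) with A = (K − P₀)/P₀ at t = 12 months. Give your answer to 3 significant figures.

≈ 61,500 beetles

A = (97600 − 3110)/3110 = 30.38264
P(12) = 97600 / (1 + 30.38264·e^(−0.329·12)) = 97600 / (1 + 30.38264·0.019293)
= 97600 / 1.58618 ≈ 61531.49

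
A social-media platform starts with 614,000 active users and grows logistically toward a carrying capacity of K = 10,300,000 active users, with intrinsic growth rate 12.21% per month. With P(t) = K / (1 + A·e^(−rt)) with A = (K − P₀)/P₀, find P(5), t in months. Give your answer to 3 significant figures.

≈ 1,080,000 active users

A = (10300000 − 614000)/614000 = 15.77524
P(5) = 10300000 / (1 + 15.77524·e^(−0.1221·5)) = 10300000 / (1 + 15.77524·0.543079)
= 10300000 / 9.56721 ≈ 1076594.13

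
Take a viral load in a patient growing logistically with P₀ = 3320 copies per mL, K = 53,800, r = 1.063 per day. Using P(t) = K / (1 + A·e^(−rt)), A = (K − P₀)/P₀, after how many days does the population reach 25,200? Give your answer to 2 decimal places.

A = (53800 − 3320)/3320 = 15.20482
25200 = 53800/(1 + 15.20482·e^(−1.063t)) → 1 + 15.20482·e^(−1.063t) = 2.13492
e^(−1.063t) = 0.074642 → t = ln(13.39725)/1.063 = 2.59505/1.063

t ≈ 2.44 days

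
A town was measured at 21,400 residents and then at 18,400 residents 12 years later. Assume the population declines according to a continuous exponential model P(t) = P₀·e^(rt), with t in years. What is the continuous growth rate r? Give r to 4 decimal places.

18400 = 21400 · e^(r·12)
e^(12r) = 18400/21400 = 0.85981
r = ln(0.85981) / 12 = -0.15104 / 12

r ≈ -0.0126 per year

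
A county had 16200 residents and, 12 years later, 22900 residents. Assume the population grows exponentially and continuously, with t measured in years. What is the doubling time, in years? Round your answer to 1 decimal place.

doubling time ≈ 24.0 years

r = ln(22900/16200) / 12 = ln(1.41358) / 12 ≈ 0.028844 per year
doubling time = ln 2 / |r| = 0.69315 / 0.028844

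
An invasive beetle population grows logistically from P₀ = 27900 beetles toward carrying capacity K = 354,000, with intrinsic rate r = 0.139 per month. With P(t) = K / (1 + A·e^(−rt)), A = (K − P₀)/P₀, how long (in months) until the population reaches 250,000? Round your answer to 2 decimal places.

A = (354000 − 27900)/27900 = 11.68817
250000 = 354000/(1 + 11.68817·e^(−0.139t)) → 1 + 11.68817·e^(−0.139t) = 1.416
e^(−0.139t) = 0.035592 → t = ln(28.09657)/0.139 = 3.33565/0.139

t ≈ 24.00 months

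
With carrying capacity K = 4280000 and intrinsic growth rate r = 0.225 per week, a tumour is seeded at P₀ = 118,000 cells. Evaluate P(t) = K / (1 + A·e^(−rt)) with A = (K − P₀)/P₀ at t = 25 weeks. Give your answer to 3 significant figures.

≈ 3,800,000 cells

A = (4280000 − 118000)/118000 = 35.27119
P(25) = 4280000 / (1 + 35.27119·e^(−0.225·25)) = 4280000 / (1 + 35.27119·0.003607)
= 4280000 / 1.12721 ≈ 3796993.02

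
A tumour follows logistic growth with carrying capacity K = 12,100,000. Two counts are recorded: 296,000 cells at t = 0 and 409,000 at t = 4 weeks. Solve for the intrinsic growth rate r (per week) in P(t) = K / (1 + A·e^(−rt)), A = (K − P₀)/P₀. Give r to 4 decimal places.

r ≈ 0.0832 per week

A = (12100000 − 296000)/296000 = 39.87838
409000 = 12100000/(1 + 39.87838·e^(−r·4)) → e^(−4r) = (29.58435 − 1)/39.87838 = 0.716788
r = −ln(0.716788)/4 = 0.33297/4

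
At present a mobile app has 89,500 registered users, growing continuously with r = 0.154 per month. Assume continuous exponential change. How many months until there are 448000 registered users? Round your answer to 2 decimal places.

448000 = 89500 · e^(0.154·t)
t = ln(448000/89500) / 0.154 = ln(5.00559) / 0.154 = 1.61055 / 0.154

t ≈ 10.46 months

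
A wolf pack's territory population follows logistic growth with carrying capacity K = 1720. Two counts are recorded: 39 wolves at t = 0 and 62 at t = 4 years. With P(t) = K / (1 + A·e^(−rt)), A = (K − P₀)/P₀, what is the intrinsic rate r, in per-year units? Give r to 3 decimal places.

A = (1720 − 39)/39 = 43.10256
62 = 1720/(1 + 43.10256·e^(−r·4)) → e^(−4r) = (27.74194 − 1)/43.10256 = 0.620426
r = −ln(0.620426)/4 = 0.47735/4

r ≈ 0.119 per year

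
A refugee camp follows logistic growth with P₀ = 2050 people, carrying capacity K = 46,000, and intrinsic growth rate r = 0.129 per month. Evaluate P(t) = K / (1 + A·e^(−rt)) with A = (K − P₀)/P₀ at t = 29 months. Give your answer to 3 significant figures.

A = (46000 − 2050)/2050 = 21.43902
P(29) = 46000 / (1 + 21.43902·e^(−0.129·29)) = 46000 / (1 + 21.43902·0.02373)
= 46000 / 1.50876 ≈ 30488.7

≈ 30,500 people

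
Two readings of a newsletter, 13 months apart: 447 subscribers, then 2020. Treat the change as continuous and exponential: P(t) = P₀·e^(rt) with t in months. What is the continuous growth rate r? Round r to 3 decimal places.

2020 = 447 · e^(r·13)
e^(13r) = 2020/447 = 4.51902
r = ln(4.51902) / 13 = 1.50829 / 13

r ≈ 0.116 per month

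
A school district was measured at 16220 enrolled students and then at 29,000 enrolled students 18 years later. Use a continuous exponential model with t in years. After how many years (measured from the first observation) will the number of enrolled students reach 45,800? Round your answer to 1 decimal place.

t ≈ 32.2 years

r = ln(29000/16220) / 18 ≈ 0.032281 per year
t = ln(45800/16220) / r = 1.03804 / 0.032281 ≈ 32.157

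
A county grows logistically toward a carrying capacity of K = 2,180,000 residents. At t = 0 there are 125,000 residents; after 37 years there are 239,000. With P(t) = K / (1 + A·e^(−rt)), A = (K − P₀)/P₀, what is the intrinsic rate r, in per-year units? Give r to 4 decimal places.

r ≈ 0.0191 per year

A = (2180000 − 125000)/125000 = 16.44
239000 = 2180000/(1 + 16.44·e^(−r·37)) → e^(−37r) = (9.12134 − 1)/16.44 = 0.493999
r = −ln(0.493999)/37 = 0.70522/37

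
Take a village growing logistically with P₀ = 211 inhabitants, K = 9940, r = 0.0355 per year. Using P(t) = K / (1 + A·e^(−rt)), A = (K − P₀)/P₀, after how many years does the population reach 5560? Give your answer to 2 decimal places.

t ≈ 114.64 years

A = (9940 − 211)/211 = 46.109
5560 = 9940/(1 + 46.109·e^(−0.0355t)) → 1 + 46.109·e^(−0.0355t) = 1.78777
e^(−0.0355t) = 0.017085 → t = ln(58.53107)/0.0355 = 4.06956/0.0355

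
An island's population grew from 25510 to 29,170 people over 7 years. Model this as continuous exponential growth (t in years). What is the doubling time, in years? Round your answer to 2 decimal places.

r = ln(29170/25510) / 7 = ln(1.14347) / 7 ≈ 0.019153 per year
doubling time = ln 2 / |r| = 0.69315 / 0.019153

doubling time ≈ 36.19 years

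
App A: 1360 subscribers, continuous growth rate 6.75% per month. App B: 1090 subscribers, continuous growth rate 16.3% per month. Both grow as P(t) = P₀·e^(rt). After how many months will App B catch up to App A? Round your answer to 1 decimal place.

1360·e^(0.0675t) = 1090·e^(0.163t)
1360/1090 = e^((0.163 − 0.0675)t) → ln(1.24771) = 0.0955·t
t = 0.22131 / 0.0955

t ≈ 2.3 months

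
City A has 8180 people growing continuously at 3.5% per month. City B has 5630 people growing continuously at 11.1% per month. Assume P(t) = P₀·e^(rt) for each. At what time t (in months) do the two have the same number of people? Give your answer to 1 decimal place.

t ≈ 4.9 months

8180·e^(0.035t) = 5630·e^(0.111t)
8180/5630 = e^((0.111 − 0.035)t) → ln(1.45293) = 0.076·t
t = 0.37358 / 0.076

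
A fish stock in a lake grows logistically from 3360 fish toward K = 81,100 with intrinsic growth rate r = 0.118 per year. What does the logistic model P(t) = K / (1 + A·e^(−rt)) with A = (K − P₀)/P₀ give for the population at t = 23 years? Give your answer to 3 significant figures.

≈ 32,000 fish

A = (81100 − 3360)/3360 = 23.1369
P(23) = 81100 / (1 + 23.1369·e^(−0.118·23)) = 81100 / (1 + 23.1369·0.066271)
= 81100 / 2.53331 ≈ 32013.45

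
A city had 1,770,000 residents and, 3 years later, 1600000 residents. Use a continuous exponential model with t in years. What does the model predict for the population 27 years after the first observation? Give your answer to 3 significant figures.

≈ 713,000 residents

r = ln(1600000/1770000) / 3 ≈ -0.033659 per year
P(27) = 1770000 · e^(-0.033659·27) = 1770000 · 0.40301 ≈ 713335.3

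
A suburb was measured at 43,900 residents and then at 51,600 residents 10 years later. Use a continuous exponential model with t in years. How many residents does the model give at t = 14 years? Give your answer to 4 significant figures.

r = ln(51600/43900) / 10 ≈ 0.016161 per year
P(14) = 43900 · e^(0.016161·14) = 43900 · 1.25389 ≈ 55045.75

≈ 55,050 residents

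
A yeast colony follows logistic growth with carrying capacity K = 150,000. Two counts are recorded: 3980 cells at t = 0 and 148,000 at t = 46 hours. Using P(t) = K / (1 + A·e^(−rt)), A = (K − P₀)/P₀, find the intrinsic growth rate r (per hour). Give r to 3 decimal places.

A = (150000 − 3980)/3980 = 36.68844
148000 = 150000/(1 + 36.68844·e^(−r·46)) → e^(−46r) = (1.01351 − 1)/36.68844 = 0.000368
r = −ln(0.000368)/46 = 7.90653/46

r ≈ 0.172 per hour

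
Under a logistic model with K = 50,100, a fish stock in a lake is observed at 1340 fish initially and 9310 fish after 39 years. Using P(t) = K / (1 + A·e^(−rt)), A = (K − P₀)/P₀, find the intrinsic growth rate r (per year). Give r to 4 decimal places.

A = (50100 − 1340)/1340 = 36.38806
9310 = 50100/(1 + 36.38806·e^(−r·39)) → e^(−39r) = (5.38131 − 1)/36.38806 = 0.120405
r = −ln(0.120405)/39 = 2.11689/39

r ≈ 0.0543 per year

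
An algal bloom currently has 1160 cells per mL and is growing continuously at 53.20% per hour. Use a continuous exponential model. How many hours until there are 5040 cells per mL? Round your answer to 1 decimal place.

5040 = 1160 · e^(0.532·t)
t = ln(5040/1160) / 0.532 = ln(4.34483) / 0.532 = 1.46899 / 0.532

t ≈ 2.8 hours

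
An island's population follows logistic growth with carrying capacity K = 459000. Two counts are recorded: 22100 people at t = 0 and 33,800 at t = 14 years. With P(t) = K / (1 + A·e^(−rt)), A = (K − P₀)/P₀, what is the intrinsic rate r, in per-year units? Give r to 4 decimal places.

A = (459000 − 22100)/22100 = 19.76923
33800 = 459000/(1 + 19.76923·e^(−r·14)) → e^(−14r) = (13.57988 − 1)/19.76923 = 0.636336
r = −ln(0.636336)/14 = 0.45203/14

r ≈ 0.0323 per year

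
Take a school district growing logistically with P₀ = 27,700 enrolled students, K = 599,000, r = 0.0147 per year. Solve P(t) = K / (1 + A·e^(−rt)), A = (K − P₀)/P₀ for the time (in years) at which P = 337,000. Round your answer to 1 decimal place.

t ≈ 223.0 years

A = (599000 − 27700)/27700 = 20.62455
337000 = 599000/(1 + 20.62455·e^(−0.0147t)) → 1 + 20.62455·e^(−0.0147t) = 1.77745
e^(−0.0147t) = 0.037695 → t = ln(26.52852)/0.0147 = 3.27822/0.0147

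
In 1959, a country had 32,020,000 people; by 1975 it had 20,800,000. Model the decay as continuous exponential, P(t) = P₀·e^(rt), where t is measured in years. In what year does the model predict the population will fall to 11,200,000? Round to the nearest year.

r = ln(20800000/32020000) / 16 = -0.43141/16 ≈ -0.026963 per year
t = ln(11200000/32020000) / r = -1.05045/-0.026963 ≈ 38.96 years after 1959

year 1998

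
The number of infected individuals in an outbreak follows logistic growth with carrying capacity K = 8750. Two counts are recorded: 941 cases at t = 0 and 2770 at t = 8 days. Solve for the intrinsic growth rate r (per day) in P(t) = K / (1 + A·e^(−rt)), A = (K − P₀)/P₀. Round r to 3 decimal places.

A = (8750 − 941)/941 = 8.29862
2770 = 8750/(1 + 8.29862·e^(−r·8)) → e^(−8r) = (3.15884 − 1)/8.29862 = 0.260145
r = −ln(0.260145)/8 = 1.34652/8

r ≈ 0.168 per day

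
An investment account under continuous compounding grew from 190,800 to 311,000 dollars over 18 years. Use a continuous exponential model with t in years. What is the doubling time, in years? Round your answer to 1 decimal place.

doubling time ≈ 25.5 years

r = ln(311000/190800) / 18 = ln(1.62998) / 18 ≈ 0.027143 per year
doubling time = ln 2 / |r| = 0.69315 / 0.027143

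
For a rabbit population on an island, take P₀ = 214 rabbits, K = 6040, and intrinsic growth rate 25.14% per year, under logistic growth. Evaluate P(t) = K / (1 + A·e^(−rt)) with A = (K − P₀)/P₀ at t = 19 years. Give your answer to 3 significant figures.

A = (6040 − 214)/214 = 27.2243
P(19) = 6040 / (1 + 27.2243·e^(−0.2514·19)) = 6040 / (1 + 27.2243·0.008425)
= 6040 / 1.22935 ≈ 4913.15

≈ 4,910 rabbits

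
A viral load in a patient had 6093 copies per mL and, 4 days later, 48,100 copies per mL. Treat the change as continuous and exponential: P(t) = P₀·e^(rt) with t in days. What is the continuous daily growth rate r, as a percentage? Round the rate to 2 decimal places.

r ≈ 51.65% per day

48100 = 6093 · e^(r·4)
e^(4r) = 48100/6093 = 7.8943
r = ln(7.8943) / 4 = 2.06614 / 4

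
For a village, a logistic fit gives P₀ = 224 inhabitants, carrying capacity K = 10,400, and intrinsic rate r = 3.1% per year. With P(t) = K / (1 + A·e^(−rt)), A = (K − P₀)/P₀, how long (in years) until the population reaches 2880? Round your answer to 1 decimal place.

A = (10400 − 224)/224 = 45.42857
2880 = 10400/(1 + 45.42857·e^(−0.031t)) → 1 + 45.42857·e^(−0.031t) = 3.61111
e^(−0.031t) = 0.057477 → t = ln(17.39818)/0.031 = 2.85637/0.031

t ≈ 92.1 years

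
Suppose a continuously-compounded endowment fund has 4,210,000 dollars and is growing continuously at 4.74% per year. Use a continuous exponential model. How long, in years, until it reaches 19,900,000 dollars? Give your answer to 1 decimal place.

t ≈ 32.8 years

19900000 = 4210000 · e^(0.0474·t)
t = ln(19900000/4210000) / 0.0474 = ln(4.72684) / 0.0474 = 1.55326 / 0.0474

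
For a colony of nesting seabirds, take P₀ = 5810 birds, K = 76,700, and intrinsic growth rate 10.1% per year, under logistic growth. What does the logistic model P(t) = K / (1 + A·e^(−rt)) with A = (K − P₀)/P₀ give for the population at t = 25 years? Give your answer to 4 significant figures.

≈ 38,800 birds

A = (76700 − 5810)/5810 = 12.20138
P(25) = 76700 / (1 + 12.20138·e^(−0.101·25)) = 76700 / (1 + 12.20138·0.080058)
= 76700 / 1.97682 ≈ 38799.66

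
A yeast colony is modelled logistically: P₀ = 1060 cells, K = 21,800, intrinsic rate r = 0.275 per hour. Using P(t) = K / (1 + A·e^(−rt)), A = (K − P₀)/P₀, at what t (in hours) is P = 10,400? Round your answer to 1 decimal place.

A = (21800 − 1060)/1060 = 19.56604
10400 = 21800/(1 + 19.56604·e^(−0.275t)) → 1 + 19.56604·e^(−0.275t) = 2.09615
e^(−0.275t) = 0.056023 → t = ln(17.84972)/0.275 = 2.88199/0.275

t ≈ 10.5 hours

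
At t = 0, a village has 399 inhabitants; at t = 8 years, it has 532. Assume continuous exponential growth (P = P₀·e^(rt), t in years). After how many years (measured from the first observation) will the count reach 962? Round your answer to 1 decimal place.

t ≈ 24.5 years

r = ln(532/399) / 8 ≈ 0.03596 per year
t = ln(962/399) / r = 0.88005 / 0.03596 ≈ 24.473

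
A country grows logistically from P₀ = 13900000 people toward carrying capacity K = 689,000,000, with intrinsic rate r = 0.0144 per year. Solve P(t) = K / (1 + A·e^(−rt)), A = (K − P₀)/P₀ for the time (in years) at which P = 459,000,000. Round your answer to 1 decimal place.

A = (689000000 − 13900000)/13900000 = 48.56835
459000000 = 689000000/(1 + 48.56835·e^(−0.0144t)) → 1 + 48.56835·e^(−0.0144t) = 1.50109
e^(−0.0144t) = 0.010317 → t = ln(96.92552)/0.0144 = 4.57394/0.0144

t ≈ 317.6 years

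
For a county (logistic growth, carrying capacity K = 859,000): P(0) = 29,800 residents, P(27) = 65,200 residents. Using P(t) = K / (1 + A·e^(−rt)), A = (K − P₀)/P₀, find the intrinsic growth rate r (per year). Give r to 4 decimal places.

r ≈ 0.0306 per year

A = (859000 − 29800)/29800 = 27.8255
65200 = 859000/(1 + 27.8255·e^(−r·27)) → e^(−27r) = (13.17485 − 1)/27.8255 = 0.437543
r = −ln(0.437543)/27 = 0.82658/27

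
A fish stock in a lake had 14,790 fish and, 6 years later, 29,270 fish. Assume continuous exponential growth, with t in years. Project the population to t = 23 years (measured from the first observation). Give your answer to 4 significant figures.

r = ln(29270/14790) / 6 ≈ 0.113769 per year
P(23) = 14790 · e^(0.113769·23) = 14790 · 13.69018 ≈ 202477.74

≈ 202,500 fish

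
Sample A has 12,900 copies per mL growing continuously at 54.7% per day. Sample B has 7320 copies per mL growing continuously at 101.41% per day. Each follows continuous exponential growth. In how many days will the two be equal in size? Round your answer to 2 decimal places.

t ≈ 1.21 days

12900·e^(0.547t) = 7320·e^(1.0141t)
12900/7320 = e^((1.0141 − 0.547)t) → ln(1.7623) = 0.4671·t
t = 0.56662 / 0.4671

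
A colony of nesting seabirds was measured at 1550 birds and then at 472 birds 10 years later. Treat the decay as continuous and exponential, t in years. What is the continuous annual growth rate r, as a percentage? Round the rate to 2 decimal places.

r ≈ -11.89% per year

472 = 1550 · e^(r·10)
e^(10r) = 472/1550 = 0.30452
r = ln(0.30452) / 10 = -1.18903 / 10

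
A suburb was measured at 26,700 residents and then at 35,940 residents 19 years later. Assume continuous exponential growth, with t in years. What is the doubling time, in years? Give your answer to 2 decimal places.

doubling time ≈ 44.31 years

r = ln(35940/26700) / 19 = ln(1.34607) / 19 ≈ 0.015641 per year
doubling time = ln 2 / |r| = 0.69315 / 0.015641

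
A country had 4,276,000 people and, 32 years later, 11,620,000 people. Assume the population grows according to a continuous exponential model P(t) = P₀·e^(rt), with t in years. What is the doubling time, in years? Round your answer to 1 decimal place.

doubling time ≈ 22.2 years

r = ln(11620000/4276000) / 32 = ln(2.71749) / 32 ≈ 0.031241 per year
doubling time = ln 2 / |r| = 0.69315 / 0.031241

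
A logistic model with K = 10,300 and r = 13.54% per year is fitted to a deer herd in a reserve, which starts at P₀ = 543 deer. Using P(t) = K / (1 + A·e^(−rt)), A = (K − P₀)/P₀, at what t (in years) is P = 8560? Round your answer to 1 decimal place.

t ≈ 33.1 years

A = (10300 − 543)/543 = 17.96869
8560 = 10300/(1 + 17.96869·e^(−0.1354t)) → 1 + 17.96869·e^(−0.1354t) = 1.20327
e^(−0.1354t) = 0.011313 → t = ln(88.39771)/0.1354 = 4.48185/0.1354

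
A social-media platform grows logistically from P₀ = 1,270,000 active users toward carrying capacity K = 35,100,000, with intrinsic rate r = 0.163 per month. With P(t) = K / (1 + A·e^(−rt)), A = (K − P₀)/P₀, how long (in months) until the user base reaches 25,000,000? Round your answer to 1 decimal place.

A = (35100000 − 1270000)/1270000 = 26.6378
25000000 = 35100000/(1 + 26.6378·e^(−0.163t)) → 1 + 26.6378·e^(−0.163t) = 1.404
e^(−0.163t) = 0.015166 → t = ln(65.93514)/0.163 = 4.18867/0.163

t ≈ 25.7 months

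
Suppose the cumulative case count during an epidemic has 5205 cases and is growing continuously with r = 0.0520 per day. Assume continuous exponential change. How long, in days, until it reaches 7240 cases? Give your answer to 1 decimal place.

t ≈ 6.3 days

7240 = 5205 · e^(0.052·t)
t = ln(7240/5205) / 0.052 = ln(1.39097) / 0.052 = 0.33 / 0.052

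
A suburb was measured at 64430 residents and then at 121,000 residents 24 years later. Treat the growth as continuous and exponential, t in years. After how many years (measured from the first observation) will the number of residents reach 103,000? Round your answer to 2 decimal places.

t ≈ 17.87 years

r = ln(121000/64430) / 24 ≈ 0.026259 per year
t = ln(103000/64430) / r = 0.46915 / 0.026259 ≈ 17.866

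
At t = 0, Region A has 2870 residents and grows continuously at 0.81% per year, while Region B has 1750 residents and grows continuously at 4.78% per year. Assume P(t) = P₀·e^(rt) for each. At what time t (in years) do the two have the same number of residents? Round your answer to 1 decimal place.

t ≈ 12.5 years

2870·e^(0.0081t) = 1750·e^(0.0478t)
2870/1750 = e^((0.0478 − 0.0081)t) → ln(1.64) = 0.0397·t
t = 0.4947 / 0.0397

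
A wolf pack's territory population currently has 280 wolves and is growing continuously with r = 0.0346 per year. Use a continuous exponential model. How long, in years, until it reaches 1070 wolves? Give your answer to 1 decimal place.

1070 = 280 · e^(0.0346·t)
t = ln(1070/280) / 0.0346 = ln(3.82143) / 0.0346 = 1.34062 / 0.0346

t ≈ 38.7 years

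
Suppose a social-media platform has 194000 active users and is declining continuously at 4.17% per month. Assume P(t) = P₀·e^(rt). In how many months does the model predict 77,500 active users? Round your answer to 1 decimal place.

t ≈ 22.0 months

77500 = 194000 · e^(-0.0417·t)
t = ln(77500/194000) / -0.0417 = ln(0.39948) / -0.0417 = -0.91758 / -0.0417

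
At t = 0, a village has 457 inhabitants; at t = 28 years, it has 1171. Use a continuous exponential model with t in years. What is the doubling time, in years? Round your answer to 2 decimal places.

r = ln(1171/457) / 28 = ln(2.56236) / 28 ≈ 0.033605 per year
doubling time = ln 2 / |r| = 0.69315 / 0.033605

doubling time ≈ 20.63 years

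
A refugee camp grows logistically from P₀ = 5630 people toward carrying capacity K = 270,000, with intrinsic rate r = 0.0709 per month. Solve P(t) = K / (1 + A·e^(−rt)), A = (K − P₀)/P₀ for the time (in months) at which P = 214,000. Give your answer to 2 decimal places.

t ≈ 73.20 months

A = (270000 − 5630)/5630 = 46.95737
214000 = 270000/(1 + 46.95737·e^(−0.0709t)) → 1 + 46.95737·e^(−0.0709t) = 1.26168
e^(−0.0709t) = 0.005573 → t = ln(179.44424)/0.0709 = 5.18986/0.0709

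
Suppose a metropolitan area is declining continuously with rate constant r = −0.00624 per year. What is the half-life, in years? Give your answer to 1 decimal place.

half-life = ln(2) / |r| = 0.69315 / 0.00624

half-life ≈ 111.1 years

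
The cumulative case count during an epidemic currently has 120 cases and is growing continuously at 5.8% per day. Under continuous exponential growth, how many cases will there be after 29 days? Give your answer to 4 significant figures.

≈ 645.2 cases

P(29) = 120 · e^(0.058·29) = 120 · e^(1.682)
= 120 · 5.3763 ≈ 645.16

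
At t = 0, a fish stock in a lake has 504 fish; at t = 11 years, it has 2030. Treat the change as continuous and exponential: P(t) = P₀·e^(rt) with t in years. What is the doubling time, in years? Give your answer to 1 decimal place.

r = ln(2030/504) / 11 = ln(4.02778) / 11 ≈ 0.126656 per year
doubling time = ln 2 / |r| = 0.69315 / 0.126656

doubling time ≈ 5.5 years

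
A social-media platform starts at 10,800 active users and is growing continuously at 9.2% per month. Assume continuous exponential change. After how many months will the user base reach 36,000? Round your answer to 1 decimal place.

t ≈ 13.1 months

36000 = 10800 · e^(0.092·t)
t = ln(36000/10800) / 0.092 = ln(3.33333) / 0.092 = 1.20397 / 0.092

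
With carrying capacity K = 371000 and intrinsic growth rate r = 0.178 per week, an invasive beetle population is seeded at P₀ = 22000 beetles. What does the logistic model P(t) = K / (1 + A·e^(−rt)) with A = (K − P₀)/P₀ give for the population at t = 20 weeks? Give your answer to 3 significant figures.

≈ 256,000 beetles

A = (371000 − 22000)/22000 = 15.86364
P(20) = 371000 / (1 + 15.86364·e^(−0.178·20)) = 371000 / (1 + 15.86364·0.028439)
= 371000 / 1.45114 ≈ 255660.51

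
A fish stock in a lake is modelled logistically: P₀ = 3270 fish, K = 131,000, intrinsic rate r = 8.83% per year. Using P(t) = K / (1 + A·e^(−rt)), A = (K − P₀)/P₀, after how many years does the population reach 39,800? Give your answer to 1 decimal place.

A = (131000 − 3270)/3270 = 39.06116
39800 = 131000/(1 + 39.06116·e^(−0.0883t)) → 1 + 39.06116·e^(−0.0883t) = 3.29146
e^(−0.0883t) = 0.058663 → t = ln(17.04643)/0.0883 = 2.83594/0.0883

t ≈ 32.1 years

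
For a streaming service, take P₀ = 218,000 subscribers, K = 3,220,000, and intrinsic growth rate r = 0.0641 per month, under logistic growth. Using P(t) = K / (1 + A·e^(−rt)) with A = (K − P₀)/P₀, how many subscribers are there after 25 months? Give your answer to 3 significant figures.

A = (3220000 − 218000)/218000 = 13.77064
P(25) = 3220000 / (1 + 13.77064·e^(−0.0641·25)) = 3220000 / (1 + 13.77064·0.201392)
= 3220000 / 3.7733 ≈ 853363.8

≈ 853,000 subscribers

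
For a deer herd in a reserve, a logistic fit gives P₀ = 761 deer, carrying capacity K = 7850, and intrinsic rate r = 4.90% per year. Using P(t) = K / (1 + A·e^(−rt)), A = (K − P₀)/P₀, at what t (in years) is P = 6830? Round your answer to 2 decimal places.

t ≈ 84.35 years

A = (7850 − 761)/761 = 9.31537
6830 = 7850/(1 + 9.31537·e^(−0.049t)) → 1 + 9.31537·e^(−0.049t) = 1.14934
e^(−0.049t) = 0.016032 → t = ln(62.37648)/0.049 = 4.13319/0.049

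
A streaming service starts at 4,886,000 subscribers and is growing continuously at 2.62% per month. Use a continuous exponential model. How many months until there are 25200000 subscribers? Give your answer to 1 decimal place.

t ≈ 62.6 months

25200000 = 4886000 · e^(0.0262·t)
t = ln(25200000/4886000) / 0.0262 = ln(5.15759) / 0.0262 = 1.64047 / 0.0262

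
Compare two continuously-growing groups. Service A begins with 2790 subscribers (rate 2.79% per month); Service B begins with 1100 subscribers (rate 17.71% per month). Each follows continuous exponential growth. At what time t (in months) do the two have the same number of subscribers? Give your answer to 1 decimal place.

2790·e^(0.0279t) = 1100·e^(0.1771t)
2790/1100 = e^((0.1771 − 0.0279)t) → ln(2.53636) = 0.1492·t
t = 0.93073 / 0.1492

t ≈ 6.2 months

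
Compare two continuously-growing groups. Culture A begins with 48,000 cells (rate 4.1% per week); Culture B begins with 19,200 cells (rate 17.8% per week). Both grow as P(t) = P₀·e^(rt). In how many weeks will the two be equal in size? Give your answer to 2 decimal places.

48000·e^(0.041t) = 19200·e^(0.178t)
48000/19200 = e^((0.178 − 0.041)t) → ln(2.5) = 0.137·t
t = 0.91629 / 0.137

t ≈ 6.69 weeks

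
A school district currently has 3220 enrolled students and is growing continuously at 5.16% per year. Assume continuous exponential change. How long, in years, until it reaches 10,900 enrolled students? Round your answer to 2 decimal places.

10900 = 3220 · e^(0.0516·t)
t = ln(10900/3220) / 0.0516 = ln(3.38509) / 0.0516 = 1.21938 / 0.0516

t ≈ 23.63 years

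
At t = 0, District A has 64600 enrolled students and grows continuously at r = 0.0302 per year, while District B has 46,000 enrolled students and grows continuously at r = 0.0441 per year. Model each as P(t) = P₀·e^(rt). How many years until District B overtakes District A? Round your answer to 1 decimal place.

t ≈ 24.4 years

64600·e^(0.0302t) = 46000·e^(0.0441t)
64600/46000 = e^((0.0441 − 0.0302)t) → ln(1.40435) = 0.0139·t
t = 0.33957 / 0.0139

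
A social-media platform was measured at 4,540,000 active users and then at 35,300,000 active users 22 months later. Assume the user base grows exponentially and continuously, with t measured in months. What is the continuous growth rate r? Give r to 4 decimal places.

r ≈ 0.0932 per month

35300000 = 4540000 · e^(r·22)
e^(22r) = 35300000/4540000 = 7.77533
r = ln(7.77533) / 22 = 2.05096 / 22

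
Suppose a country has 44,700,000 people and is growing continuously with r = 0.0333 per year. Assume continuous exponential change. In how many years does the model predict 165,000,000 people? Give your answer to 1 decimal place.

t ≈ 39.2 years

165000000 = 44700000 · e^(0.0333·t)
t = ln(165000000/44700000) / 0.0333 = ln(3.69128) / 0.0333 = 1.30597 / 0.0333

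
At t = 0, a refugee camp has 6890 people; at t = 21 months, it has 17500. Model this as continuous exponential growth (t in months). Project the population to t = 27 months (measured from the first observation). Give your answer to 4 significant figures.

r = ln(17500/6890) / 21 ≈ 0.044387 per month
P(27) = 6890 · e^(0.044387·27) = 6890 · 3.31498 ≈ 22840.24

≈ 22,840 people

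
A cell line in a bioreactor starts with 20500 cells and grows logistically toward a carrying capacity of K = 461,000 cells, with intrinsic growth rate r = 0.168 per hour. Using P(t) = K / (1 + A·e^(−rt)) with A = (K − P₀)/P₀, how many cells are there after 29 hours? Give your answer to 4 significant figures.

A = (461000 − 20500)/20500 = 21.4878
P(29) = 461000 / (1 + 21.4878·e^(−0.168·29)) = 461000 / (1 + 21.4878·0.007658)
= 461000 / 1.16455 ≈ 395859.59

≈ 395,900 cells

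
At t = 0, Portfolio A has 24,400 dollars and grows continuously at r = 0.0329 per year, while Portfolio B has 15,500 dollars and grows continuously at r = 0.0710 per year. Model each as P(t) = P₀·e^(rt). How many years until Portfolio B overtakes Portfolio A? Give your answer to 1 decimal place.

t ≈ 11.9 years

24400·e^(0.0329t) = 15500·e^(0.071t)
24400/15500 = e^((0.071 − 0.0329)t) → ln(1.57419) = 0.0381·t
t = 0.45374 / 0.0381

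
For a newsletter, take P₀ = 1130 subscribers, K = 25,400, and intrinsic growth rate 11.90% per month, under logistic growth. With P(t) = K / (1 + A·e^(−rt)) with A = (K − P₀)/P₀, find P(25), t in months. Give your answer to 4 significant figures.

A = (25400 − 1130)/1130 = 21.47788
P(25) = 25400 / (1 + 21.47788·e^(−0.119·25)) = 25400 / (1 + 21.47788·0.051047)
= 25400 / 2.09639 ≈ 12116.06

≈ 12,120 subscribers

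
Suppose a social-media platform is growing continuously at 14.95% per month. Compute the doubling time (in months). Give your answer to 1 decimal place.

doubling time ≈ 4.6 months

doubling time = ln(2) / |r| = 0.69315 / 0.1495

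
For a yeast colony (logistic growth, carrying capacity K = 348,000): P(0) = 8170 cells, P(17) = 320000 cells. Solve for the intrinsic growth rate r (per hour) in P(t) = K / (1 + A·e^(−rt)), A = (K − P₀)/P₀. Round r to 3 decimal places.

A = (348000 − 8170)/8170 = 41.59486
320000 = 348000/(1 + 41.59486·e^(−r·17)) → e^(−17r) = (1.0875 − 1)/41.59486 = 0.002104
r = −ln(0.002104)/17 = 6.16409/17

r ≈ 0.363 per hour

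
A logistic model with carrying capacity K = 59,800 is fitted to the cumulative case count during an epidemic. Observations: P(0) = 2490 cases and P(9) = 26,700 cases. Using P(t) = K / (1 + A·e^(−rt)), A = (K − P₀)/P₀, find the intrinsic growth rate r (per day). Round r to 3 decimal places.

A = (59800 − 2490)/2490 = 23.01606
26700 = 59800/(1 + 23.01606·e^(−r·9)) → e^(−9r) = (2.2397 − 1)/23.01606 = 0.053862
r = −ln(0.053862)/9 = 2.92132/9

r ≈ 0.325 per day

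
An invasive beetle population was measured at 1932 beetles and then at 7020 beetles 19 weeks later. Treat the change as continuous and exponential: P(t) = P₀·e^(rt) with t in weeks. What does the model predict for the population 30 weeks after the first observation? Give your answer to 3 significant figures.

≈ 14,800 beetles

r = ln(7020/1932) / 19 ≈ 0.067906 per week
P(30) = 1932 · e^(0.067906·30) = 1932 · 7.66887 ≈ 14816.26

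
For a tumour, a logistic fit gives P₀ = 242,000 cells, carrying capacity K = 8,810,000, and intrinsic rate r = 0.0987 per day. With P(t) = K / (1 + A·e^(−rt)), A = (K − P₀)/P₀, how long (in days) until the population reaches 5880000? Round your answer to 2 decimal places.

t ≈ 43.20 days

A = (8810000 − 242000)/242000 = 35.40496
5880000 = 8810000/(1 + 35.40496·e^(−0.0987t)) → 1 + 35.40496·e^(−0.0987t) = 1.4983
e^(−0.0987t) = 0.014074 → t = ln(71.05159)/0.0987 = 4.26341/0.0987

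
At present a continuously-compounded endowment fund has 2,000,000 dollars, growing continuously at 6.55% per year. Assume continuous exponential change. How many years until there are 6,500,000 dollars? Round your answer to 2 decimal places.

6500000 = 2000000 · e^(0.0655·t)
t = ln(6500000/2000000) / 0.0655 = ln(3.25) / 0.0655 = 1.17865 / 0.0655

t ≈ 17.99 years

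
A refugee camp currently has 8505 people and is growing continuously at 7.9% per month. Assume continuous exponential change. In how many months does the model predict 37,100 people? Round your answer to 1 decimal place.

37100 = 8505 · e^(0.079·t)
t = ln(37100/8505) / 0.079 = ln(4.36214) / 0.079 = 1.47296 / 0.079

t ≈ 18.6 months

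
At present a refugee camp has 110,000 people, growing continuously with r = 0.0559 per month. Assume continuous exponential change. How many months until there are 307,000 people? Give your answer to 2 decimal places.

t ≈ 18.36 months

307000 = 110000 · e^(0.0559·t)
t = ln(307000/110000) / 0.0559 = ln(2.79091) / 0.0559 = 1.02637 / 0.0559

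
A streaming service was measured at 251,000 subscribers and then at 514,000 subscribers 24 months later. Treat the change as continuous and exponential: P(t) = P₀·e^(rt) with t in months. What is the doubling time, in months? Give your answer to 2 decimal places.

r = ln(514000/251000) / 24 = ln(2.04781) / 24 ≈ 0.029865 per month
doubling time = ln 2 / |r| = 0.69315 / 0.029865

doubling time ≈ 23.21 months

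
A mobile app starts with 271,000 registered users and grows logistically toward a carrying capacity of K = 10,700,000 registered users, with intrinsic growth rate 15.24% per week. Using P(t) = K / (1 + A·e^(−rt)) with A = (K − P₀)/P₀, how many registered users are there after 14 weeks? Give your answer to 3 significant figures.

A = (10700000 − 271000)/271000 = 38.48339
P(14) = 10700000 / (1 + 38.48339·e^(−0.1524·14)) = 10700000 / (1 + 38.48339·0.11841)
= 10700000 / 5.55683 ≈ 1925558.85

≈ 1,930,000 registered users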